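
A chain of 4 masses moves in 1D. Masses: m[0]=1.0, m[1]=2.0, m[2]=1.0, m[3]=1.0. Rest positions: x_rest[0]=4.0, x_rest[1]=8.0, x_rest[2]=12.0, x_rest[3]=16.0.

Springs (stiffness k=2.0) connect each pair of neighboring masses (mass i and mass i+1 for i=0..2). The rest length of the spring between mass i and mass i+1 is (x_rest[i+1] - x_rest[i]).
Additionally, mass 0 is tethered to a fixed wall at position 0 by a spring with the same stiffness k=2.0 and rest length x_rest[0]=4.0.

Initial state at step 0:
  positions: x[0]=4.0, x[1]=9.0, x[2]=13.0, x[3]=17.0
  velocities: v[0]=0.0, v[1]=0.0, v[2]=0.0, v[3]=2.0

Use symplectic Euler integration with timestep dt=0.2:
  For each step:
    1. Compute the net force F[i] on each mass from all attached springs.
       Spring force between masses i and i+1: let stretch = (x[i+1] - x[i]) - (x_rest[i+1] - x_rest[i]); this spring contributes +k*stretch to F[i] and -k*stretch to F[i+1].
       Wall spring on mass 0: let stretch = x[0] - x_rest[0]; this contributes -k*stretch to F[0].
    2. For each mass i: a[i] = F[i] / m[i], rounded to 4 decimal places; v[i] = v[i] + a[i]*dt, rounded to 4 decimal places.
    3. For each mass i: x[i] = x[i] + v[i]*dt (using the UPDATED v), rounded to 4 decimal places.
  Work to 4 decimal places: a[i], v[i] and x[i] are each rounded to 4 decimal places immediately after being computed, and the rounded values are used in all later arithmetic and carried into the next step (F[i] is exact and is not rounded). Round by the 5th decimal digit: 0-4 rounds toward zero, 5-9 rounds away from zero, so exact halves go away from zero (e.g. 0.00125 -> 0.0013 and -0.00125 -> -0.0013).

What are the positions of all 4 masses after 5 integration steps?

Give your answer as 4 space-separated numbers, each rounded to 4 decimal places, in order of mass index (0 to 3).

Step 0: x=[4.0000 9.0000 13.0000 17.0000] v=[0.0000 0.0000 0.0000 2.0000]
Step 1: x=[4.0800 8.9600 13.0000 17.4000] v=[0.4000 -0.2000 0.0000 2.0000]
Step 2: x=[4.2240 8.8864 13.0288 17.7680] v=[0.7200 -0.3680 0.1440 1.8400]
Step 3: x=[4.4031 8.7920 13.1053 18.0769] v=[0.8954 -0.4720 0.3827 1.5443]
Step 4: x=[4.5810 8.6946 13.2345 18.3080] v=[0.8897 -0.4871 0.6460 1.1557]
Step 5: x=[4.7215 8.6142 13.4064 18.4533] v=[0.7027 -0.4018 0.8594 0.7263]

Answer: 4.7215 8.6142 13.4064 18.4533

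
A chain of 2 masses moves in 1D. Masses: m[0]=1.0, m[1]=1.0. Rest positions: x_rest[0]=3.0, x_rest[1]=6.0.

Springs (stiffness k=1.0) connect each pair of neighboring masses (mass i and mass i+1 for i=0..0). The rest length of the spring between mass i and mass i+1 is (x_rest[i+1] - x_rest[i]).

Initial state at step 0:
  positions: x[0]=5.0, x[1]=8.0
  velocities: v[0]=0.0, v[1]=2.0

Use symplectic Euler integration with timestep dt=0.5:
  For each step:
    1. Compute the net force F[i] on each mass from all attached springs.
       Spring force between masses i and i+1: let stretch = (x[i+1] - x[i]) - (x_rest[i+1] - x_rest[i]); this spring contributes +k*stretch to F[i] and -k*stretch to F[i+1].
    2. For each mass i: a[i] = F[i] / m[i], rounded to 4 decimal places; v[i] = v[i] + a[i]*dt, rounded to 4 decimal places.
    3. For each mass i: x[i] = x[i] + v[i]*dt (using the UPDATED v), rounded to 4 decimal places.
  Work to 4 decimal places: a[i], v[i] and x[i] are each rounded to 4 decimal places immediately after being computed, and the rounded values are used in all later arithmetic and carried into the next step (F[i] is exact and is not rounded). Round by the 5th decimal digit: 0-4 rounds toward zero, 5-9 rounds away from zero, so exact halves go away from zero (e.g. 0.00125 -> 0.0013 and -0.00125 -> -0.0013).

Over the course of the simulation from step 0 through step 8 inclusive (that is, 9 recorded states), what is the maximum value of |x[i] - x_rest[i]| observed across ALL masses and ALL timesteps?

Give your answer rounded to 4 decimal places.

Step 0: x=[5.0000 8.0000] v=[0.0000 2.0000]
Step 1: x=[5.0000 9.0000] v=[0.0000 2.0000]
Step 2: x=[5.2500 9.7500] v=[0.5000 1.5000]
Step 3: x=[5.8750 10.1250] v=[1.2500 0.7500]
Step 4: x=[6.8125 10.1875] v=[1.8750 0.1250]
Step 5: x=[7.8438 10.1563] v=[2.0625 -0.0625]
Step 6: x=[8.7032 10.2970] v=[1.7188 0.2813]
Step 7: x=[9.2111 10.7892] v=[1.0157 0.9844]
Step 8: x=[9.3635 11.6369] v=[0.3048 1.6954]
Max displacement = 6.3635

Answer: 6.3635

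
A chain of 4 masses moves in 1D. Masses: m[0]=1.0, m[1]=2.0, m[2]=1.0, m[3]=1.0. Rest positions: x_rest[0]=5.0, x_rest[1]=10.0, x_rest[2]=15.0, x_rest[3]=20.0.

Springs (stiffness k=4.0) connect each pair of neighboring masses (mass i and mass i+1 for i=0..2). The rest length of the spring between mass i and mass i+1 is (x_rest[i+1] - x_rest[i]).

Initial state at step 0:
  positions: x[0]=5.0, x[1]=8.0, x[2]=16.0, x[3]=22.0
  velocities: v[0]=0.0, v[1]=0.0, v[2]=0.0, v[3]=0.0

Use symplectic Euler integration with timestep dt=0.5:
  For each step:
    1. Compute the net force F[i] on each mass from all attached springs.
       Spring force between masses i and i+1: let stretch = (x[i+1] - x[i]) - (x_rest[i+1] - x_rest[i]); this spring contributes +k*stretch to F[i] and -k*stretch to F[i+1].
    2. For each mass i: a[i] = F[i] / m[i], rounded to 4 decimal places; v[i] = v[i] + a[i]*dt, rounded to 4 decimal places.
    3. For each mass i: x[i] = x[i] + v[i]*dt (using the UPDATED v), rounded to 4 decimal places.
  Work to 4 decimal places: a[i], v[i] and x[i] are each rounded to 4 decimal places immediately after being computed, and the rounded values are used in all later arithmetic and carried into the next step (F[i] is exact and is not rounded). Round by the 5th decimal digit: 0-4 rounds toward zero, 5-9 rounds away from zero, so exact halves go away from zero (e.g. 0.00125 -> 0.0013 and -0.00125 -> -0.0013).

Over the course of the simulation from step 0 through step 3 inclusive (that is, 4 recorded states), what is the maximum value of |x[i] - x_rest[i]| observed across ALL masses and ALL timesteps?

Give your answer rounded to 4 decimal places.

Answer: 2.5000

Derivation:
Step 0: x=[5.0000 8.0000 16.0000 22.0000] v=[0.0000 0.0000 0.0000 0.0000]
Step 1: x=[3.0000 10.5000 14.0000 21.0000] v=[-4.0000 5.0000 -4.0000 -2.0000]
Step 2: x=[3.5000 11.0000 15.5000 18.0000] v=[1.0000 1.0000 3.0000 -6.0000]
Step 3: x=[6.5000 10.0000 15.0000 17.5000] v=[6.0000 -2.0000 -1.0000 -1.0000]
Max displacement = 2.5000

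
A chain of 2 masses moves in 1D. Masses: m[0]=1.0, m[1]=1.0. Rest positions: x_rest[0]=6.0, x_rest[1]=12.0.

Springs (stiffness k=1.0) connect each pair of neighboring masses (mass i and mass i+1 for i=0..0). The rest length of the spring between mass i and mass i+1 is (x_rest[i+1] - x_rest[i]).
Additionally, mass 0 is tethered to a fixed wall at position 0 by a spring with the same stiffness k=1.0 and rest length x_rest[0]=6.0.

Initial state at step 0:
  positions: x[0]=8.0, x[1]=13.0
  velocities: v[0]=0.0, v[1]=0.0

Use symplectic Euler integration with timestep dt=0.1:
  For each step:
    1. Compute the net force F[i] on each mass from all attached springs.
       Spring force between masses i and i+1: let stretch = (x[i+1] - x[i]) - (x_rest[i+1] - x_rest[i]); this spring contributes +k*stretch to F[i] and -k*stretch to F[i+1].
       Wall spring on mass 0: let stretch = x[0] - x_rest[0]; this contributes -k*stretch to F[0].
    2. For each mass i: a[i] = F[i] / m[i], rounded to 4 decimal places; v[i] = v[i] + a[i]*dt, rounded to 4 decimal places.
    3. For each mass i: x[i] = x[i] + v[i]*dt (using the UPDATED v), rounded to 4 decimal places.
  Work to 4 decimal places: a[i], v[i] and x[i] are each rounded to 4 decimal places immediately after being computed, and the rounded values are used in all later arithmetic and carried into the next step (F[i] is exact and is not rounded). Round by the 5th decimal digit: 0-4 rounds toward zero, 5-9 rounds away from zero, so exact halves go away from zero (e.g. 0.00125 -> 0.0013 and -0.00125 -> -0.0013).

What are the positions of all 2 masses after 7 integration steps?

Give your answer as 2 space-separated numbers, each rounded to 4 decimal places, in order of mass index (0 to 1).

Step 0: x=[8.0000 13.0000] v=[0.0000 0.0000]
Step 1: x=[7.9700 13.0100] v=[-0.3000 0.1000]
Step 2: x=[7.9107 13.0296] v=[-0.5930 0.1960]
Step 3: x=[7.8235 13.0580] v=[-0.8722 0.2841]
Step 4: x=[7.7104 13.0941] v=[-1.1311 0.3607]
Step 5: x=[7.5740 13.1363] v=[-1.3638 0.4223]
Step 6: x=[7.4175 13.1829] v=[-1.5650 0.4661]
Step 7: x=[7.2445 13.2319] v=[-1.7302 0.4896]

Answer: 7.2445 13.2319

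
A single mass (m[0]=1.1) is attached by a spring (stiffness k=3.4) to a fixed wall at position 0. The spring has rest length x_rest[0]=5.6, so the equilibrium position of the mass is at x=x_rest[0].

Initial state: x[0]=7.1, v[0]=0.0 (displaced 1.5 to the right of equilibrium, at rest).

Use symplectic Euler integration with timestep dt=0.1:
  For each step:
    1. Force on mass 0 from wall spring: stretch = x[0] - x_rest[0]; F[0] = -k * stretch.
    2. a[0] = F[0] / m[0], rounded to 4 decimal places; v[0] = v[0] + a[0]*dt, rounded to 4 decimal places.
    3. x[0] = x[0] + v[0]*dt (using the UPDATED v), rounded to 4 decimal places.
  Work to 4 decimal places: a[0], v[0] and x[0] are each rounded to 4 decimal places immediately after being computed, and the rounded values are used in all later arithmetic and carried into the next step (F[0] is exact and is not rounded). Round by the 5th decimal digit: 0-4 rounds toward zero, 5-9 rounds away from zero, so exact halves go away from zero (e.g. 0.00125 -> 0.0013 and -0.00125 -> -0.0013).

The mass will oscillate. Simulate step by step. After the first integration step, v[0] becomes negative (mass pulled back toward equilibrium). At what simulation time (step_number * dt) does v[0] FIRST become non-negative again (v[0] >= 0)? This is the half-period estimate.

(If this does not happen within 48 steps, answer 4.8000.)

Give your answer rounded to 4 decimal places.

Step 0: x=[7.1000] v=[0.0000]
Step 1: x=[7.0536] v=[-0.4636]
Step 2: x=[6.9623] v=[-0.9129]
Step 3: x=[6.8289] v=[-1.3340]
Step 4: x=[6.6575] v=[-1.7138]
Step 5: x=[6.4534] v=[-2.0407]
Step 6: x=[6.2230] v=[-2.3045]
Step 7: x=[5.9733] v=[-2.4971]
Step 8: x=[5.7121] v=[-2.6125]
Step 9: x=[5.4474] v=[-2.6472]
Step 10: x=[5.1874] v=[-2.6000]
Step 11: x=[4.9402] v=[-2.4725]
Step 12: x=[4.7133] v=[-2.2686]
Step 13: x=[4.5139] v=[-1.9945]
Step 14: x=[4.3480] v=[-1.6588]
Step 15: x=[4.2208] v=[-1.2718]
Step 16: x=[4.1363] v=[-0.8455]
Step 17: x=[4.0970] v=[-0.3931]
Step 18: x=[4.1042] v=[0.0715]
First v>=0 after going negative at step 18, time=1.8000

Answer: 1.8000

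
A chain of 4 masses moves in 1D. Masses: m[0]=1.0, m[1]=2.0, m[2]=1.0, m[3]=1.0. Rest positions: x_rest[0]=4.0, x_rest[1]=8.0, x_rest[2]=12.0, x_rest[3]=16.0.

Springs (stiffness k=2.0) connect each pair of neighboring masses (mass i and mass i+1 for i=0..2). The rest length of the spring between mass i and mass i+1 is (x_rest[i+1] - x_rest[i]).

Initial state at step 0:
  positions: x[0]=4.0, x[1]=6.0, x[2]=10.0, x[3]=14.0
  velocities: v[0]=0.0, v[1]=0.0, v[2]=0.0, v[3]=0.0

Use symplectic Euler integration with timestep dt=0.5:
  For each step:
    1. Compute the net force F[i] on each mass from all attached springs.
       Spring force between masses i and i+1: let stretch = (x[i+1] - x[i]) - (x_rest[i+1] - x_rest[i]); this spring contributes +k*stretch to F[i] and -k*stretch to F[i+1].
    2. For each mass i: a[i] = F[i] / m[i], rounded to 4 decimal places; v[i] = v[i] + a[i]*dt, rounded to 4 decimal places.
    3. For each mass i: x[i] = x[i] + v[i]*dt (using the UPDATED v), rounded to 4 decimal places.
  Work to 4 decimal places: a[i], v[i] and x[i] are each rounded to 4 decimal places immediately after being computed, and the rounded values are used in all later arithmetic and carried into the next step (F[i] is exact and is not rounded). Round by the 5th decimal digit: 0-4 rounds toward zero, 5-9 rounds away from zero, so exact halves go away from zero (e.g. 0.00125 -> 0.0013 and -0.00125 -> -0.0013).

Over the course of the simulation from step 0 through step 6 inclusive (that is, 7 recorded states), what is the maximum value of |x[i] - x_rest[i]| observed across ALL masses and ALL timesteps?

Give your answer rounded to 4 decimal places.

Step 0: x=[4.0000 6.0000 10.0000 14.0000] v=[0.0000 0.0000 0.0000 0.0000]
Step 1: x=[3.0000 6.5000 10.0000 14.0000] v=[-2.0000 1.0000 0.0000 0.0000]
Step 2: x=[1.7500 7.0000 10.2500 14.0000] v=[-2.5000 1.0000 0.5000 0.0000]
Step 3: x=[1.1250 7.0000 10.7500 14.1250] v=[-1.2500 0.0000 1.0000 0.2500]
Step 4: x=[1.4375 6.4688 11.0625 14.5625] v=[0.6250 -1.0625 0.6250 0.8750]
Step 5: x=[2.2657 5.8282 10.8282 15.2500] v=[1.6563 -1.2813 -0.4687 1.3750]
Step 6: x=[2.8751 5.5469 10.3048 15.7266] v=[1.2188 -0.5626 -1.0469 0.9532]
Max displacement = 2.8750

Answer: 2.8750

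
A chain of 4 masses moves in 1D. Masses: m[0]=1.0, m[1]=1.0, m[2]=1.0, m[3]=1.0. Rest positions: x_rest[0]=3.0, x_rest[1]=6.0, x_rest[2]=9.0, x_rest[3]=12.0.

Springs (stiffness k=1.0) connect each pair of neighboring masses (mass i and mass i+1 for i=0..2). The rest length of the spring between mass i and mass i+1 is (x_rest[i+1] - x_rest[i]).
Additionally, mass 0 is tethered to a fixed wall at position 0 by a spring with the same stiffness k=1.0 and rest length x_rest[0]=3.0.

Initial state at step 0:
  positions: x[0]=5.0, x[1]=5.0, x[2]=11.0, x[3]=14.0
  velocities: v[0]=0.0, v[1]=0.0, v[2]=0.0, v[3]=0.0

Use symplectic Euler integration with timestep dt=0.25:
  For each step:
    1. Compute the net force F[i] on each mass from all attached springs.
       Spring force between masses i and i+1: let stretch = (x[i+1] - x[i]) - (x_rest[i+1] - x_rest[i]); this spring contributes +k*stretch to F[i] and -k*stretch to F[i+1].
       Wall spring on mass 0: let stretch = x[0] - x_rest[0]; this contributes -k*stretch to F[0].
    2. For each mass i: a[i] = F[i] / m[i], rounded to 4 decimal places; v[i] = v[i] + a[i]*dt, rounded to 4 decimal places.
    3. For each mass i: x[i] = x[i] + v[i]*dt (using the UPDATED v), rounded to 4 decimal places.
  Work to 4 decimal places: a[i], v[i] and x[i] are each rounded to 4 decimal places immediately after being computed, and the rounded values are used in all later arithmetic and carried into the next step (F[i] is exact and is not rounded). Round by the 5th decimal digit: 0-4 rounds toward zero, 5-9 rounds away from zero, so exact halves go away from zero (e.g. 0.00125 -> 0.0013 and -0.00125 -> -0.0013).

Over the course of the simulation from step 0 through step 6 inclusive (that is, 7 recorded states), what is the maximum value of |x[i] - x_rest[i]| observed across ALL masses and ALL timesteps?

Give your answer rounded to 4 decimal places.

Answer: 2.6479

Derivation:
Step 0: x=[5.0000 5.0000 11.0000 14.0000] v=[0.0000 0.0000 0.0000 0.0000]
Step 1: x=[4.6875 5.3750 10.8125 14.0000] v=[-1.2500 1.5000 -0.7500 0.0000]
Step 2: x=[4.1250 6.0469 10.4844 13.9883] v=[-2.2500 2.6875 -1.3125 -0.0469]
Step 3: x=[3.4248 6.8760 10.0979 13.9451] v=[-2.8008 3.3164 -1.5459 -0.1729]
Step 4: x=[2.7263 7.6908 9.7505 13.8489] v=[-2.7942 3.2591 -1.3896 -0.3847]
Step 5: x=[2.1676 8.3240 9.5305 13.6841] v=[-2.2347 2.5329 -0.8799 -0.6593]
Step 6: x=[1.8582 8.6479 9.4947 13.4472] v=[-1.2375 1.2954 -0.1431 -0.9477]
Max displacement = 2.6479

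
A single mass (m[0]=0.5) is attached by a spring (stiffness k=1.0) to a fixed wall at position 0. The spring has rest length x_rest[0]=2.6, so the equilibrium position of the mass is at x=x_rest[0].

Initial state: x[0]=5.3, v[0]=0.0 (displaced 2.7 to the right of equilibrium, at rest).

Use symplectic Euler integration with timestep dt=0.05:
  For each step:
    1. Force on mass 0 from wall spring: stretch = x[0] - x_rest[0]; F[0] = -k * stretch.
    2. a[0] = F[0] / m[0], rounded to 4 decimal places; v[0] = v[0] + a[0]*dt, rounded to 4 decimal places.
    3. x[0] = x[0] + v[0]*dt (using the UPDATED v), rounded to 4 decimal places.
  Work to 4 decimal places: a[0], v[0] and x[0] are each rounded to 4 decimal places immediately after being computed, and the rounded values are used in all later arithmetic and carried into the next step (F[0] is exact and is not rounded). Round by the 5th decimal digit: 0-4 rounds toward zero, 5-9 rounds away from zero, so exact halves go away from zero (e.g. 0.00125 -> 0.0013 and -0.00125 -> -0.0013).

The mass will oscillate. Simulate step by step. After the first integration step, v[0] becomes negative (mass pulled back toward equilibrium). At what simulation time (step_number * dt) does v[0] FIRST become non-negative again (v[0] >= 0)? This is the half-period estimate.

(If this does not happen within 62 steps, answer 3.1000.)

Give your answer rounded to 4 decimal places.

Step 0: x=[5.3000] v=[0.0000]
Step 1: x=[5.2865] v=[-0.2700]
Step 2: x=[5.2596] v=[-0.5387]
Step 3: x=[5.2194] v=[-0.8047]
Step 4: x=[5.1661] v=[-1.0666]
Step 5: x=[5.0999] v=[-1.3232]
Step 6: x=[5.0212] v=[-1.5732]
Step 7: x=[4.9304] v=[-1.8153]
Step 8: x=[4.8280] v=[-2.0483]
Step 9: x=[4.7144] v=[-2.2711]
Step 10: x=[4.5903] v=[-2.4825]
Step 11: x=[4.4562] v=[-2.6815]
Step 12: x=[4.3128] v=[-2.8671]
Step 13: x=[4.1609] v=[-3.0384]
Step 14: x=[4.0012] v=[-3.1945]
Step 15: x=[3.8345] v=[-3.3346]
Step 16: x=[3.6616] v=[-3.4581]
Step 17: x=[3.4834] v=[-3.5643]
Step 18: x=[3.3008] v=[-3.6526]
Step 19: x=[3.1147] v=[-3.7227]
Step 20: x=[2.9260] v=[-3.7742]
Step 21: x=[2.7357] v=[-3.8068]
Step 22: x=[2.5447] v=[-3.8204]
Step 23: x=[2.3540] v=[-3.8149]
Step 24: x=[2.1645] v=[-3.7903]
Step 25: x=[1.9772] v=[-3.7468]
Step 26: x=[1.7930] v=[-3.6845]
Step 27: x=[1.6128] v=[-3.6038]
Step 28: x=[1.4375] v=[-3.5051]
Step 29: x=[1.2681] v=[-3.3889]
Step 30: x=[1.1053] v=[-3.2557]
Step 31: x=[0.9500] v=[-3.1062]
Step 32: x=[0.8029] v=[-2.9412]
Step 33: x=[0.6648] v=[-2.7615]
Step 34: x=[0.5364] v=[-2.5680]
Step 35: x=[0.4183] v=[-2.3616]
Step 36: x=[0.3111] v=[-2.1434]
Step 37: x=[0.2154] v=[-1.9145]
Step 38: x=[0.1316] v=[-1.6760]
Step 39: x=[0.0601] v=[-1.4292]
Step 40: x=[0.0013] v=[-1.1752]
Step 41: x=[-0.0445] v=[-0.9153]
Step 42: x=[-0.0770] v=[-0.6509]
Step 43: x=[-0.0962] v=[-0.3832]
Step 44: x=[-0.1019] v=[-0.1136]
Step 45: x=[-0.0941] v=[0.1566]
First v>=0 after going negative at step 45, time=2.2500

Answer: 2.2500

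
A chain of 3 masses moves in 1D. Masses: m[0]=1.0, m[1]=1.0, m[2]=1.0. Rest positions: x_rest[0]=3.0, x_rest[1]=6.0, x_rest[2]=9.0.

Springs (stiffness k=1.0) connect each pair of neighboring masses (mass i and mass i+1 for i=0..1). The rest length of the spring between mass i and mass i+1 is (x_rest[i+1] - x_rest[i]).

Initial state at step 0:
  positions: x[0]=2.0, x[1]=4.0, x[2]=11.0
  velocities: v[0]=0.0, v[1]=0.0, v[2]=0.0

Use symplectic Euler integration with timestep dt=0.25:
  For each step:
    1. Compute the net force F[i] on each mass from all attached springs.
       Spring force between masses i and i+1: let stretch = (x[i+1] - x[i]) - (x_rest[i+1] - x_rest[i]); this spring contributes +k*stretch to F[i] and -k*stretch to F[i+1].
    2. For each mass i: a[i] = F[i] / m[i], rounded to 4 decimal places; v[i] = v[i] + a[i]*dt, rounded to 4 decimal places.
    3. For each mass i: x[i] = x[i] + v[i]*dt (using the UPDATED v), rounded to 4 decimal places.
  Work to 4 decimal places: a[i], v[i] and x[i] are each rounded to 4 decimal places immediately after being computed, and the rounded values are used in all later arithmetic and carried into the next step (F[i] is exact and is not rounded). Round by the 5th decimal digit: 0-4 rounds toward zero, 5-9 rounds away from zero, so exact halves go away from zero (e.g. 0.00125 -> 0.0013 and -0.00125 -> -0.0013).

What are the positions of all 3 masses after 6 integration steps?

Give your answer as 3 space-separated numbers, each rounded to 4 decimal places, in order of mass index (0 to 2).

Answer: 1.9406 7.2953 7.7640

Derivation:
Step 0: x=[2.0000 4.0000 11.0000] v=[0.0000 0.0000 0.0000]
Step 1: x=[1.9375 4.3125 10.7500] v=[-0.2500 1.2500 -1.0000]
Step 2: x=[1.8359 4.8789 10.2852] v=[-0.4063 2.2656 -1.8594]
Step 3: x=[1.7370 5.5930 9.6700] v=[-0.3956 2.8564 -2.4610]
Step 4: x=[1.6916 6.3209 8.9874] v=[-0.1816 2.9117 -2.7303]
Step 5: x=[1.7480 6.9262 8.3257] v=[0.2257 2.4210 -2.6469]
Step 6: x=[1.9406 7.2953 7.7640] v=[0.7703 1.4763 -2.2468]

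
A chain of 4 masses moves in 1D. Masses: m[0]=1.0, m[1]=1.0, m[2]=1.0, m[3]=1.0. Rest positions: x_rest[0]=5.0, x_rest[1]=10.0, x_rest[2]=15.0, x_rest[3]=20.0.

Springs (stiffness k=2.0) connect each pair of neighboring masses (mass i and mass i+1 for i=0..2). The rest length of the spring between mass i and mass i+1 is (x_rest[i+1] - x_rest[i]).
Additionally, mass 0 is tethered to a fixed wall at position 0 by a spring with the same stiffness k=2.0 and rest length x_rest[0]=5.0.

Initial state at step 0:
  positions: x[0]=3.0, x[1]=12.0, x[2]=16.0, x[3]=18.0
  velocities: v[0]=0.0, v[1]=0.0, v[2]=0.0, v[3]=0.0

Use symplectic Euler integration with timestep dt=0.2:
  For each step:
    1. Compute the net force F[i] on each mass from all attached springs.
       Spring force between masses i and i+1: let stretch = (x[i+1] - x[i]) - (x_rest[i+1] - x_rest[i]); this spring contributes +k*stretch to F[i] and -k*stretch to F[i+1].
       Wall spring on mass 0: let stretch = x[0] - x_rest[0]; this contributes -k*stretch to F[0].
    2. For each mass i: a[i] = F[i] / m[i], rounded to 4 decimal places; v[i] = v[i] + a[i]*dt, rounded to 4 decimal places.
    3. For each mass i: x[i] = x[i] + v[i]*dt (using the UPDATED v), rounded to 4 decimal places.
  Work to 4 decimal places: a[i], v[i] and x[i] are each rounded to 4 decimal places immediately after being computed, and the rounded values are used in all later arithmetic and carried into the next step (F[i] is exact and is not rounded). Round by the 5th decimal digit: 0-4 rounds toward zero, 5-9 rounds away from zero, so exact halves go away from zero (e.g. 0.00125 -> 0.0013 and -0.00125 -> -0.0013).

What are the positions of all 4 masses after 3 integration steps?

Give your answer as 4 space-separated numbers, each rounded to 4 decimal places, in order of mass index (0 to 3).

Step 0: x=[3.0000 12.0000 16.0000 18.0000] v=[0.0000 0.0000 0.0000 0.0000]
Step 1: x=[3.4800 11.6000 15.8400 18.2400] v=[2.4000 -2.0000 -0.8000 1.2000]
Step 2: x=[4.3312 10.8896 15.5328 18.6880] v=[4.2560 -3.5520 -1.5360 2.2400]
Step 3: x=[5.3606 10.0260 15.1066 19.2836] v=[5.1469 -4.3181 -2.1312 2.9779]

Answer: 5.3606 10.0260 15.1066 19.2836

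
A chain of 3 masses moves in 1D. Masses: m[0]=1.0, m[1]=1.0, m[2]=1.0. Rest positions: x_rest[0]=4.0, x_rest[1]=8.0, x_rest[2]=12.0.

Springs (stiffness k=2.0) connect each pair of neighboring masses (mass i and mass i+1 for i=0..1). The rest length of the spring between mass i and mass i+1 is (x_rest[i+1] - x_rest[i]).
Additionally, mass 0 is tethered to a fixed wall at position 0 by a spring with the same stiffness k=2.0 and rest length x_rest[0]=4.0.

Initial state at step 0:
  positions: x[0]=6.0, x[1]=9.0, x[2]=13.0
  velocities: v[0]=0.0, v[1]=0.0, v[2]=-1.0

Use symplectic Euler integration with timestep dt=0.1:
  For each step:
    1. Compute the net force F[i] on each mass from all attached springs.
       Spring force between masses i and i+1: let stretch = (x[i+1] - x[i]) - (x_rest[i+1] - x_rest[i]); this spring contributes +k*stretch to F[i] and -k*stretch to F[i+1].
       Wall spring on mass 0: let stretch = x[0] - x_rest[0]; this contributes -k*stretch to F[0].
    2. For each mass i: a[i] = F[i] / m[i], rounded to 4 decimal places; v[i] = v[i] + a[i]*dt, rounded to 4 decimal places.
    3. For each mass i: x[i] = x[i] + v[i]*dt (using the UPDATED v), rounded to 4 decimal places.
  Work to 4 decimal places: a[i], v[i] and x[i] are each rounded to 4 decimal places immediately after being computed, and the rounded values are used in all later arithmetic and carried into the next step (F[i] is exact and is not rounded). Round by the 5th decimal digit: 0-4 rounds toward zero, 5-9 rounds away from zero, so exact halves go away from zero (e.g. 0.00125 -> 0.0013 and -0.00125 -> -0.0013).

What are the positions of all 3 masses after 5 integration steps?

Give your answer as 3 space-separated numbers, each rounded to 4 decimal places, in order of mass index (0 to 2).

Step 0: x=[6.0000 9.0000 13.0000] v=[0.0000 0.0000 -1.0000]
Step 1: x=[5.9400 9.0200 12.9000] v=[-0.6000 0.2000 -1.0000]
Step 2: x=[5.8228 9.0560 12.8024] v=[-1.1720 0.3600 -0.9760]
Step 3: x=[5.6538 9.1023 12.7099] v=[-1.6899 0.4626 -0.9253]
Step 4: x=[5.4407 9.1517 12.6252] v=[-2.1310 0.4944 -0.8468]
Step 5: x=[5.1930 9.1964 12.5511] v=[-2.4769 0.4469 -0.7415]

Answer: 5.1930 9.1964 12.5511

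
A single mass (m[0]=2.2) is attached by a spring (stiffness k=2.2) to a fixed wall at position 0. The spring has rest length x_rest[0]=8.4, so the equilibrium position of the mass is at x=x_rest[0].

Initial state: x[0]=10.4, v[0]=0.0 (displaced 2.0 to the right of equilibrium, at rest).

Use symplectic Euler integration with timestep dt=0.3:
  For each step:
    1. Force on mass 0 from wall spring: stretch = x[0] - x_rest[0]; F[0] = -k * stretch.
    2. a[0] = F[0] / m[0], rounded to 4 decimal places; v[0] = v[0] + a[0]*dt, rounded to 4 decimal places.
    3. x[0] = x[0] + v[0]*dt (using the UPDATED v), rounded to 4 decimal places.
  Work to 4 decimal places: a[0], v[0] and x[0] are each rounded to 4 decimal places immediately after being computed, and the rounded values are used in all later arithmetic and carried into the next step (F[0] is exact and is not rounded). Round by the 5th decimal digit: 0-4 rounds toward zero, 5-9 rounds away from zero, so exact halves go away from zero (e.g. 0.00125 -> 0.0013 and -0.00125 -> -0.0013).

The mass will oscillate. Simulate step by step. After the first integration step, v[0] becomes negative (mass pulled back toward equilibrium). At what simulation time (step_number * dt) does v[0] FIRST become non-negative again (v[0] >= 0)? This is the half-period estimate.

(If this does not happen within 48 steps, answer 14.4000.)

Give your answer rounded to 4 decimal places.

Step 0: x=[10.4000] v=[0.0000]
Step 1: x=[10.2200] v=[-0.6000]
Step 2: x=[9.8762] v=[-1.1460]
Step 3: x=[9.3995] v=[-1.5889]
Step 4: x=[8.8329] v=[-1.8888]
Step 5: x=[8.2273] v=[-2.0187]
Step 6: x=[7.6372] v=[-1.9669]
Step 7: x=[7.1158] v=[-1.7381]
Step 8: x=[6.7100] v=[-1.3528]
Step 9: x=[6.4563] v=[-0.8458]
Step 10: x=[6.3775] v=[-0.2627]
Step 11: x=[6.4807] v=[0.3441]
First v>=0 after going negative at step 11, time=3.3000

Answer: 3.3000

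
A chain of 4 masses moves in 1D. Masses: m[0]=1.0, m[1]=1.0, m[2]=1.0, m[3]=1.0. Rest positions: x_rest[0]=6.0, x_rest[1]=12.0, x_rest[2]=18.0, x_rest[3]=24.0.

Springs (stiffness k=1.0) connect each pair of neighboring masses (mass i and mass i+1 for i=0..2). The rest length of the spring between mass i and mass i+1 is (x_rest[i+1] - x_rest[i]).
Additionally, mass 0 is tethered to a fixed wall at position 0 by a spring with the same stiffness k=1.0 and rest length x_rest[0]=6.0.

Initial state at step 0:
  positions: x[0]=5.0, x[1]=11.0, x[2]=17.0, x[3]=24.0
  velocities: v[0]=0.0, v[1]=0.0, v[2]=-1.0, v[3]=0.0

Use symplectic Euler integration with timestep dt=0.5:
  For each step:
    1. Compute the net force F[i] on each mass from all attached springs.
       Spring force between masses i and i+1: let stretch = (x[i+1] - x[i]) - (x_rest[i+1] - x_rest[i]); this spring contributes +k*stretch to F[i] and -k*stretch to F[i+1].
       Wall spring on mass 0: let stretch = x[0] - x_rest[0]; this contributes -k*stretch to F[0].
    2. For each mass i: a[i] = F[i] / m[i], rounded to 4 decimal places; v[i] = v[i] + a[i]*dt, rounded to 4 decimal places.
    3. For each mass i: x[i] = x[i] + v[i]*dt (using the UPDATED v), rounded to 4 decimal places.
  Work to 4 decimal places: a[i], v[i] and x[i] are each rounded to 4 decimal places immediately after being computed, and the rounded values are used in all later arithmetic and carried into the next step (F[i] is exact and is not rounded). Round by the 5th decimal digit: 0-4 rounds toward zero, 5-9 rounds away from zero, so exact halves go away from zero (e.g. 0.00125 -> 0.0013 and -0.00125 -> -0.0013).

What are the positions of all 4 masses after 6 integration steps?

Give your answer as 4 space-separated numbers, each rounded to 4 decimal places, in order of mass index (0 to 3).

Answer: 5.8963 12.0834 16.9151 21.9351

Derivation:
Step 0: x=[5.0000 11.0000 17.0000 24.0000] v=[0.0000 0.0000 -1.0000 0.0000]
Step 1: x=[5.2500 11.0000 16.7500 23.7500] v=[0.5000 0.0000 -0.5000 -0.5000]
Step 2: x=[5.6250 11.0000 16.8125 23.2500] v=[0.7500 0.0000 0.1250 -1.0000]
Step 3: x=[5.9375 11.1094 17.0313 22.6406] v=[0.6250 0.2188 0.4375 -1.2188]
Step 4: x=[6.0586 11.4063 17.1719 22.1289] v=[0.2422 0.5938 0.2812 -1.0235]
Step 5: x=[6.0020 11.8077 17.1104 21.8779] v=[-0.1133 0.8028 -0.1231 -0.5020]
Step 6: x=[5.8963 12.0834 16.9151 21.9351] v=[-0.2115 0.5513 -0.3907 0.1143]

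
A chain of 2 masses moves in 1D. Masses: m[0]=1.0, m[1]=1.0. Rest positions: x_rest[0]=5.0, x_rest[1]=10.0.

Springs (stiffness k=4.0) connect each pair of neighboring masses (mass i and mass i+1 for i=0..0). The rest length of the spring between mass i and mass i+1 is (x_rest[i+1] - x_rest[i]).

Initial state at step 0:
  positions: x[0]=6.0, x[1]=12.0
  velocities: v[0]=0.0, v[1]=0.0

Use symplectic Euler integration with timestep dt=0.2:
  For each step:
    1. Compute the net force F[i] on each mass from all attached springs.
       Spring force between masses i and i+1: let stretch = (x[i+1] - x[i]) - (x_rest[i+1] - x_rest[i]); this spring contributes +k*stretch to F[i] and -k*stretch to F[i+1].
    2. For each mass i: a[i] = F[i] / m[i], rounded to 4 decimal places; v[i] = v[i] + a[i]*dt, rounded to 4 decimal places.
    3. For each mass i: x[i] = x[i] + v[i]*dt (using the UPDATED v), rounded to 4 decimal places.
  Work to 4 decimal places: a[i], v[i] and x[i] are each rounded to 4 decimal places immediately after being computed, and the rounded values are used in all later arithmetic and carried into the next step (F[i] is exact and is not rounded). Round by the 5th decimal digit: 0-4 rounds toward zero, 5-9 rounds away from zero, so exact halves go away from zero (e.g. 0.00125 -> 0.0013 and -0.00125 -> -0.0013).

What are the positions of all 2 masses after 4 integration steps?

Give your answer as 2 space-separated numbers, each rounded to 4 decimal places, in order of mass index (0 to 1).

Step 0: x=[6.0000 12.0000] v=[0.0000 0.0000]
Step 1: x=[6.1600 11.8400] v=[0.8000 -0.8000]
Step 2: x=[6.4288 11.5712] v=[1.3440 -1.3440]
Step 3: x=[6.7204 11.2796] v=[1.4579 -1.4579]
Step 4: x=[6.9415 11.0585] v=[1.1053 -1.1053]

Answer: 6.9415 11.0585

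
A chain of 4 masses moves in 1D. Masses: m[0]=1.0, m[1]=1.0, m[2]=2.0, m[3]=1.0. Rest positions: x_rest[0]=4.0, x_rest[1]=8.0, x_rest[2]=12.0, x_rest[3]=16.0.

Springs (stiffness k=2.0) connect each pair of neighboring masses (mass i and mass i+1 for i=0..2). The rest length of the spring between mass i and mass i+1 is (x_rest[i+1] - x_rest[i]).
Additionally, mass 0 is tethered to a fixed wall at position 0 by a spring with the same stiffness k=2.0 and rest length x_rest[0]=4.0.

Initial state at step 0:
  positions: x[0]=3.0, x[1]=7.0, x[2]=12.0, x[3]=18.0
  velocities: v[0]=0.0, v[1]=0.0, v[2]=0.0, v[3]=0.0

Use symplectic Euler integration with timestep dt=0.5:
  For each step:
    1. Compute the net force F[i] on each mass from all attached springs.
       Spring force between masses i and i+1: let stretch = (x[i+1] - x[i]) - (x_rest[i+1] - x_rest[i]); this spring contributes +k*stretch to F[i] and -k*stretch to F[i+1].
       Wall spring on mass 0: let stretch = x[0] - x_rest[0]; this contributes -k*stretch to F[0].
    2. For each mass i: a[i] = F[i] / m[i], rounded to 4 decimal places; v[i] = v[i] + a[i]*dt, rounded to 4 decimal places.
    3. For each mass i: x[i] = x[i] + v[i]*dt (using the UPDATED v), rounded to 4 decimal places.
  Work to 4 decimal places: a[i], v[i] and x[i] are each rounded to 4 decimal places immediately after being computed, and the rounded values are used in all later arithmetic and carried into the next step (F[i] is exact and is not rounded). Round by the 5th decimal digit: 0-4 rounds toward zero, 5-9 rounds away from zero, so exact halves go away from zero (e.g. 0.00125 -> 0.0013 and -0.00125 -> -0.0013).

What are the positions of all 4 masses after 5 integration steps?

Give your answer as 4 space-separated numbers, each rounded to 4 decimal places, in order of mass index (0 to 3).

Answer: 5.1719 9.1172 11.9141 15.4141

Derivation:
Step 0: x=[3.0000 7.0000 12.0000 18.0000] v=[0.0000 0.0000 0.0000 0.0000]
Step 1: x=[3.5000 7.5000 12.2500 17.0000] v=[1.0000 1.0000 0.5000 -2.0000]
Step 2: x=[4.2500 8.3750 12.5000 15.6250] v=[1.5000 1.7500 0.5000 -2.7500]
Step 3: x=[4.9375 9.2500 12.5000 14.6875] v=[1.3750 1.7500 0.0000 -1.8750]
Step 4: x=[5.3125 9.5938 12.2344 14.6563] v=[0.7500 0.6875 -0.5313 -0.0625]
Step 5: x=[5.1719 9.1172 11.9141 15.4141] v=[-0.2812 -0.9532 -0.6407 1.5156]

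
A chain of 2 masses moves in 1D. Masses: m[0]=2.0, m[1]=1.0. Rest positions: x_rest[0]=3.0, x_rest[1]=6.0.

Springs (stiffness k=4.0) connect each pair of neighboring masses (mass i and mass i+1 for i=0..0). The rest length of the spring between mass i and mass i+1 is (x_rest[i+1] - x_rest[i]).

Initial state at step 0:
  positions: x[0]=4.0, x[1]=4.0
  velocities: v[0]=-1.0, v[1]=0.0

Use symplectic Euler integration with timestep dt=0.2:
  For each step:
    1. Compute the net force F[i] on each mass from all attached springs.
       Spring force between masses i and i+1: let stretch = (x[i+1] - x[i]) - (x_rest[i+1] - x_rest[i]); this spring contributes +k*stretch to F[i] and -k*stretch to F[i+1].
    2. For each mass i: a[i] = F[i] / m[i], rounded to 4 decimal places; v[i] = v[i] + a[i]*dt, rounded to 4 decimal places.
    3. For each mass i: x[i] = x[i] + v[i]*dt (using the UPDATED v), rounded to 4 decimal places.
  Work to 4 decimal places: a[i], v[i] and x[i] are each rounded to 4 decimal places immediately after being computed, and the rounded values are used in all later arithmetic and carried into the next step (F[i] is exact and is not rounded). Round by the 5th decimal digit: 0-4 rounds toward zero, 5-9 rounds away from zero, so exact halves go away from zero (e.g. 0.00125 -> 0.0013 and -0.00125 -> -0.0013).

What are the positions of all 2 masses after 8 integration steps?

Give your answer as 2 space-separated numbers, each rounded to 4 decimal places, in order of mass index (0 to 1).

Step 0: x=[4.0000 4.0000] v=[-1.0000 0.0000]
Step 1: x=[3.5600 4.4800] v=[-2.2000 2.4000]
Step 2: x=[2.9536 5.2928] v=[-3.0320 4.0640]
Step 3: x=[2.2943 6.2113] v=[-3.2963 4.5926]
Step 4: x=[1.7084 6.9831] v=[-2.9295 3.8590]
Step 5: x=[1.3045 7.3909] v=[-2.0196 2.0392]
Step 6: x=[1.1475 7.3049] v=[-0.7850 -0.4299]
Step 7: x=[1.2431 6.7137] v=[0.4780 -2.9558]
Step 8: x=[1.5363 5.7272] v=[1.4662 -4.9323]

Answer: 1.5363 5.7272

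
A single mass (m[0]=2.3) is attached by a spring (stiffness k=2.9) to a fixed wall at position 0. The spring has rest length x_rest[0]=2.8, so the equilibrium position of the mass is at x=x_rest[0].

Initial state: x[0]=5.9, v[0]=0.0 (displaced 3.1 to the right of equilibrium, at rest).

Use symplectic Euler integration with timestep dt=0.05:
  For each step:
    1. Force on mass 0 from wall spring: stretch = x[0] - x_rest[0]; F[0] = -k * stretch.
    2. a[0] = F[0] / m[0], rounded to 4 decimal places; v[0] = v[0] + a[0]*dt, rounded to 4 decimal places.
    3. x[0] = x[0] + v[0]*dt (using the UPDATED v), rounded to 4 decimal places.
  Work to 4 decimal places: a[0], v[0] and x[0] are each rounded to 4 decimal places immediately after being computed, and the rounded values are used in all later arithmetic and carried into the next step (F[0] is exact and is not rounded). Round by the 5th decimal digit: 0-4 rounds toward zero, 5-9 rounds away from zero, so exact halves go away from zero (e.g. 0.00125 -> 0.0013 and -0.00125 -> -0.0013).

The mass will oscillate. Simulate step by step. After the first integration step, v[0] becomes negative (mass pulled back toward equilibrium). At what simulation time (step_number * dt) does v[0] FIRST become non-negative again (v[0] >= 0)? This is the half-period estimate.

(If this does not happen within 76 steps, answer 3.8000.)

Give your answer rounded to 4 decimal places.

Answer: 2.8000

Derivation:
Step 0: x=[5.9000] v=[0.0000]
Step 1: x=[5.8902] v=[-0.1954]
Step 2: x=[5.8707] v=[-0.3902]
Step 3: x=[5.8415] v=[-0.5838]
Step 4: x=[5.8027] v=[-0.7755]
Step 5: x=[5.7545] v=[-0.9648]
Step 6: x=[5.6969] v=[-1.1511]
Step 7: x=[5.6302] v=[-1.3337]
Step 8: x=[5.5546] v=[-1.5121]
Step 9: x=[5.4703] v=[-1.6858]
Step 10: x=[5.3776] v=[-1.8541]
Step 11: x=[5.2768] v=[-2.0166]
Step 12: x=[5.1682] v=[-2.1727]
Step 13: x=[5.0521] v=[-2.3220]
Step 14: x=[4.9289] v=[-2.4640]
Step 15: x=[4.7990] v=[-2.5982]
Step 16: x=[4.6628] v=[-2.7242]
Step 17: x=[4.5207] v=[-2.8416]
Step 18: x=[4.3732] v=[-2.9501]
Step 19: x=[4.2207] v=[-3.0493]
Step 20: x=[4.0638] v=[-3.1389]
Step 21: x=[3.9029] v=[-3.2186]
Step 22: x=[3.7385] v=[-3.2881]
Step 23: x=[3.5711] v=[-3.3473]
Step 24: x=[3.4013] v=[-3.3959]
Step 25: x=[3.2296] v=[-3.4338]
Step 26: x=[3.0566] v=[-3.4609]
Step 27: x=[2.8827] v=[-3.4771]
Step 28: x=[2.7086] v=[-3.4823]
Step 29: x=[2.5348] v=[-3.4765]
Step 30: x=[2.3618] v=[-3.4598]
Step 31: x=[2.1902] v=[-3.4322]
Step 32: x=[2.0205] v=[-3.3938]
Step 33: x=[1.8533] v=[-3.3447]
Step 34: x=[1.6891] v=[-3.2850]
Step 35: x=[1.5284] v=[-3.2150]
Step 36: x=[1.3717] v=[-3.1348]
Step 37: x=[1.2195] v=[-3.0448]
Step 38: x=[1.0722] v=[-2.9452]
Step 39: x=[0.9304] v=[-2.8363]
Step 40: x=[0.7945] v=[-2.7184]
Step 41: x=[0.6649] v=[-2.5920]
Step 42: x=[0.5420] v=[-2.4574]
Step 43: x=[0.4262] v=[-2.3151]
Step 44: x=[0.3179] v=[-2.1654]
Step 45: x=[0.2175] v=[-2.0089]
Step 46: x=[0.1252] v=[-1.8461]
Step 47: x=[0.0413] v=[-1.6775]
Step 48: x=[-0.0339] v=[-1.5036]
Step 49: x=[-0.1001] v=[-1.3249]
Step 50: x=[-0.1572] v=[-1.1421]
Step 51: x=[-0.2050] v=[-0.9557]
Step 52: x=[-0.2433] v=[-0.7663]
Step 53: x=[-0.2720] v=[-0.5744]
Step 54: x=[-0.2910] v=[-0.3807]
Step 55: x=[-0.3003] v=[-0.1858]
Step 56: x=[-0.2998] v=[0.0097]
First v>=0 after going negative at step 56, time=2.8000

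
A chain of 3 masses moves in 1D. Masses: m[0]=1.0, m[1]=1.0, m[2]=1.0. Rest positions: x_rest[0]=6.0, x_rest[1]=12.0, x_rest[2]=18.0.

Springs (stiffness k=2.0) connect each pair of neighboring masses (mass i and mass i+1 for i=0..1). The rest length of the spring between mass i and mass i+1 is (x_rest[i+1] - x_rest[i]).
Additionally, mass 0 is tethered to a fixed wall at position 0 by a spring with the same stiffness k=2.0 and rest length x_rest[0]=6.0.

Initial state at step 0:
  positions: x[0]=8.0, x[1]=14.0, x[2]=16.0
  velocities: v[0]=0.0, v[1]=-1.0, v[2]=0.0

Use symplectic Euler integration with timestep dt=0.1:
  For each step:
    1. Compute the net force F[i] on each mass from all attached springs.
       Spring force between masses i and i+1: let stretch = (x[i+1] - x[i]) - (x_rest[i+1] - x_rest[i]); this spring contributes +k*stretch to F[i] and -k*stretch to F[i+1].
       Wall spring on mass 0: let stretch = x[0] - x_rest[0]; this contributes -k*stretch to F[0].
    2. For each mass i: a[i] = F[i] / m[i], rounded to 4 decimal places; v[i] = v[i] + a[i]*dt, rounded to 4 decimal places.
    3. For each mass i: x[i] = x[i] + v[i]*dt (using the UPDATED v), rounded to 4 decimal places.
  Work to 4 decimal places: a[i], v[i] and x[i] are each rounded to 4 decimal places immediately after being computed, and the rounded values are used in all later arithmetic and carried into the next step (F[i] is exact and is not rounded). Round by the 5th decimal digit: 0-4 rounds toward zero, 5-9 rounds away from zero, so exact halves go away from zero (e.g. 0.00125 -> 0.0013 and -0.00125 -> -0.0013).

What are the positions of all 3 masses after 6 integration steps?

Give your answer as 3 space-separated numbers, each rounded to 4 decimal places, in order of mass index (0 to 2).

Step 0: x=[8.0000 14.0000 16.0000] v=[0.0000 -1.0000 0.0000]
Step 1: x=[7.9600 13.8200 16.0800] v=[-0.4000 -1.8000 0.8000]
Step 2: x=[7.8780 13.5680 16.2348] v=[-0.8200 -2.5200 1.5480]
Step 3: x=[7.7522 13.2555 16.4563] v=[-1.2576 -3.1246 2.2146]
Step 4: x=[7.5815 12.8970 16.7337] v=[-1.7074 -3.5851 2.7744]
Step 5: x=[7.3654 12.5089 17.0544] v=[-2.1606 -3.8809 3.2071]
Step 6: x=[7.1049 12.1089 17.4042] v=[-2.6050 -4.0005 3.4980]

Answer: 7.1049 12.1089 17.4042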